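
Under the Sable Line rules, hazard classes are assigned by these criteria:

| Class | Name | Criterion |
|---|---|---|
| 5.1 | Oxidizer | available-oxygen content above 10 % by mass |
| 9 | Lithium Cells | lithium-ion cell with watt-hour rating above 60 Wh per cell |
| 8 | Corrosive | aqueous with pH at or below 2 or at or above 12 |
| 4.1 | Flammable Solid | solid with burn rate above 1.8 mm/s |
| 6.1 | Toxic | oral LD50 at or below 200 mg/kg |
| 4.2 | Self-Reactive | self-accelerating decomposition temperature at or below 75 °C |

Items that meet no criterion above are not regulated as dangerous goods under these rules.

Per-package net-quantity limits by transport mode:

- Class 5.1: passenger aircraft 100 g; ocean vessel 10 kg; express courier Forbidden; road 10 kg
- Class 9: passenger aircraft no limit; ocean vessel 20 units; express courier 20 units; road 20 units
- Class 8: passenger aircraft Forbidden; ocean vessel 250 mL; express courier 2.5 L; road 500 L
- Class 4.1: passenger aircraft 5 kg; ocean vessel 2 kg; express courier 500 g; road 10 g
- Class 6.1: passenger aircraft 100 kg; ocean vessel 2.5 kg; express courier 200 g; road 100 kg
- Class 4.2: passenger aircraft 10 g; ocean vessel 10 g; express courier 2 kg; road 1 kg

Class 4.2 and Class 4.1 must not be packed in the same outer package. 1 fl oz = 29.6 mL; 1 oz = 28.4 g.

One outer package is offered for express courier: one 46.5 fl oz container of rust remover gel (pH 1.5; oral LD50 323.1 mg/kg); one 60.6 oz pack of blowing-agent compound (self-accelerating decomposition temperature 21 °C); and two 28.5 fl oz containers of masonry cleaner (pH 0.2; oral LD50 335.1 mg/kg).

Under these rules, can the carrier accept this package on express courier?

No

With pH 1.5 (≤ 2), the rust remover gel falls in Class 8.
Self-accelerating decomposition temperature 21 °C meets the Class 4.2 criterion (Self-Reactive), so the blowing-agent compound is Class 4.2.
The masonry cleaner has pH 0.2, which is ≤ 2, so it is Class 8 (Corrosive).
Total Class 8: (one 46.5 fl oz container = 1376.4 mL) + (two 28.5 fl oz containers = 1687.2 mL) = 3063.6 mL.
3063.6 mL exceeds the express courier limit of 2.5 L for Class 8.
Class 4.2 quantity: one 60.6 oz pack = 1721.04 g.
1721.04 g is within the express courier limit of 2 kg for Class 4.2.
The segregation rule (Class 4.2 with Class 4.1) does not apply to Class 8 with Class 4.2.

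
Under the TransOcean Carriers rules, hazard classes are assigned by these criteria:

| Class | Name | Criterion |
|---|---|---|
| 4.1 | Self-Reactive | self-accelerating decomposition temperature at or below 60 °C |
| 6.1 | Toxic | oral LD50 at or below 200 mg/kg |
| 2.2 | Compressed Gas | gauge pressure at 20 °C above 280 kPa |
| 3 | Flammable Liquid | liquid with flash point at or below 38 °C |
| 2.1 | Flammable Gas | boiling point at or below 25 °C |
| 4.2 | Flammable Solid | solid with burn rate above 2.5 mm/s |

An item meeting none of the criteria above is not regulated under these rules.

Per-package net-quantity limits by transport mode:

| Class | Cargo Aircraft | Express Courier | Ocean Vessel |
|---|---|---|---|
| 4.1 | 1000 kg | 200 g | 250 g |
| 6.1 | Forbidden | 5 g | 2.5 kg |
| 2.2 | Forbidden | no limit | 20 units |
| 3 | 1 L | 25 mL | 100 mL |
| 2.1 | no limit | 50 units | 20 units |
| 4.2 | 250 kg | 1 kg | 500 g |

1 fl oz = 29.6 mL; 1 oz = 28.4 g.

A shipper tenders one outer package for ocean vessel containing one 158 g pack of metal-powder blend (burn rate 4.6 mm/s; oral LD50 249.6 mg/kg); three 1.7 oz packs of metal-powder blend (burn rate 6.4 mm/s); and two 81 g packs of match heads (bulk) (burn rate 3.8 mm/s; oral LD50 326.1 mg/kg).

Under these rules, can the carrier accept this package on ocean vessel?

Metal-powder blend: burn rate 4.6 mm/s > 2.5 mm/s → Class 4.2 (Flammable Solid).
With burn rate 6.4 mm/s (> 2.5 mm/s), the metal-powder blend falls in Class 4.2.
With burn rate 3.8 mm/s (> 2.5 mm/s), the match heads (bulk) fall in Class 4.2.
Total Class 4.2: 158 g + (three 1.7 oz packs = 144.84 g) + (two 81 g packs = 162 g) = 464.84 g.
464.84 g ≤ 500 g (ocean vessel limit, Class 4.2) — within limit.

Yes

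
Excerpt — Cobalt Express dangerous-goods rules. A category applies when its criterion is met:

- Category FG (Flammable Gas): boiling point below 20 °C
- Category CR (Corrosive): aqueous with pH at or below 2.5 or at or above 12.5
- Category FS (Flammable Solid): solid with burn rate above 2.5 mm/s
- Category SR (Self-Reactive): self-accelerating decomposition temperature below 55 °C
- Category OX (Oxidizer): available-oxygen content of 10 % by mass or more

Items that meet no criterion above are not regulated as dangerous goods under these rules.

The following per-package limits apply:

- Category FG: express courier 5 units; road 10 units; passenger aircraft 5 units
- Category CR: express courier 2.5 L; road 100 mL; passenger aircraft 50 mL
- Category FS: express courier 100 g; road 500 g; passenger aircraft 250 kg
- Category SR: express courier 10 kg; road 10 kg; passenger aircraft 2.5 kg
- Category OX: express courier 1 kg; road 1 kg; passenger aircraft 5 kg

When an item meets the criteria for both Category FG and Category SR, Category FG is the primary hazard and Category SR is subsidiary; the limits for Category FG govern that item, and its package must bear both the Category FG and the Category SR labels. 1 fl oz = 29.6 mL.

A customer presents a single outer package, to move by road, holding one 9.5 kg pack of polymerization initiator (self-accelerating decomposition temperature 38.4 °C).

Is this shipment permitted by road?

Polymerization initiator: self-accelerating decomposition temperature 38.4 °C < 55 °C → Category SR (Self-Reactive).
Category SR quantity: 9.5 kg.
9.5 kg ≤ 10 kg (road limit, Category SR) — within limit.

Yes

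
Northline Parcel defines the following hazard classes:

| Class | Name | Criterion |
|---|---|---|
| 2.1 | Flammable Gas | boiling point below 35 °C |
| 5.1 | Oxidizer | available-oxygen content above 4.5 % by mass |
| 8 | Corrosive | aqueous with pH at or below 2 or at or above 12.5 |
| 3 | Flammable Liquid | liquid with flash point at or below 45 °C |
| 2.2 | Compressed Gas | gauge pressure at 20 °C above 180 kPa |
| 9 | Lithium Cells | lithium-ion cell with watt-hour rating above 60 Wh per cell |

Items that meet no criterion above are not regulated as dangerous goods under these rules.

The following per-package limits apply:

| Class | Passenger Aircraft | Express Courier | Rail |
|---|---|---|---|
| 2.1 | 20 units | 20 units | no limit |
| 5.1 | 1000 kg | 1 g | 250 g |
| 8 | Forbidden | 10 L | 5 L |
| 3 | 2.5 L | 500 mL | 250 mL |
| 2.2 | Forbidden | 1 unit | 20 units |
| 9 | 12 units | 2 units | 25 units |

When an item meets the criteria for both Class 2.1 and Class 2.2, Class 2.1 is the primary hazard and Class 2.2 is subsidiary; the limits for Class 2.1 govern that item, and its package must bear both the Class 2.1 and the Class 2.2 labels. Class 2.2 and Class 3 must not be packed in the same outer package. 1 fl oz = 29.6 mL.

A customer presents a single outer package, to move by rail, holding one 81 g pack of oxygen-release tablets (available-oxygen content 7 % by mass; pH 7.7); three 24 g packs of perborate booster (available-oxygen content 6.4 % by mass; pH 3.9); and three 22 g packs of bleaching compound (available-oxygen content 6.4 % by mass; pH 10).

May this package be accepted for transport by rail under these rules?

Yes

With available-oxygen content 7 % by mass (> 4.5 % by mass), the oxygen-release tablets fall in Class 5.1.
Available-oxygen content 6.4 % by mass meets the Class 5.1 criterion (Oxidizer), so the perborate booster is Class 5.1.
With available-oxygen content 6.4 % by mass (> 4.5 % by mass), the bleaching compound falls in Class 5.1.
Total Class 5.1: 81 g + (three 24 g packs = 72 g) + (three 22 g packs = 66 g) = 219 g.
That is within the Class 5.1 rail limit of 250 g.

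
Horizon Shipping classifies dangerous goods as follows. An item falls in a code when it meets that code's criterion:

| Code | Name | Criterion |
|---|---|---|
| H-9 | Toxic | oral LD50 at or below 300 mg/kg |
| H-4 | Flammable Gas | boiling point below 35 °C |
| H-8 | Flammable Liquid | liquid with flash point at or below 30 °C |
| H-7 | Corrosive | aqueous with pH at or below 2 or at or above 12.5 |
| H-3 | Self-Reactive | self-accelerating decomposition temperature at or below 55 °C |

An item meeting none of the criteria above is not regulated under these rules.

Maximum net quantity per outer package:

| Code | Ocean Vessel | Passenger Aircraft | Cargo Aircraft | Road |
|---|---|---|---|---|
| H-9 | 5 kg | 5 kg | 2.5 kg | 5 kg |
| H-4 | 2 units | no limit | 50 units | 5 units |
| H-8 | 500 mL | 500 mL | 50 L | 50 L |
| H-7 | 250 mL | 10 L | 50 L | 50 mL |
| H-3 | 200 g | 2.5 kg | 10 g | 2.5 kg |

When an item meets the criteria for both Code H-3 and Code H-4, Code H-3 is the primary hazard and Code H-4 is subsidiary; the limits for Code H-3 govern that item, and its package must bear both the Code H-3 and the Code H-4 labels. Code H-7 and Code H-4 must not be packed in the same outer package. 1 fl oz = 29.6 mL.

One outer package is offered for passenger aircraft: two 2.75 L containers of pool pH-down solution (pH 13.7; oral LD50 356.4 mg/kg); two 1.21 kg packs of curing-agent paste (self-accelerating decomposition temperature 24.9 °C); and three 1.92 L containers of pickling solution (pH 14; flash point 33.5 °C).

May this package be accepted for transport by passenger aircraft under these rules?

Pool pH-down solution: pH 13.7 ≥ 12.5 → Code H-7 (Corrosive).
Curing-agent paste: self-accelerating decomposition temperature 24.9 °C ≤ 55 °C → Code H-3 (Self-Reactive).
Pickling solution: pH 14 ≥ 12.5 → Code H-7 (Corrosive).
Total Code H-7: (two 2.75 L containers = 5.5 L) + (three 1.92 L containers = 5.76 L) = 11.26 L.
That exceeds the Code H-7 passenger aircraft limit of 10 L.
Code H-3 quantity: two 1.21 kg packs = 2.42 kg.
2.42 kg is within the passenger aircraft limit of 2.5 kg for Code H-3.
The segregation rule (Code H-7 with Code H-4) does not apply to Code H-7 with Code H-3.

No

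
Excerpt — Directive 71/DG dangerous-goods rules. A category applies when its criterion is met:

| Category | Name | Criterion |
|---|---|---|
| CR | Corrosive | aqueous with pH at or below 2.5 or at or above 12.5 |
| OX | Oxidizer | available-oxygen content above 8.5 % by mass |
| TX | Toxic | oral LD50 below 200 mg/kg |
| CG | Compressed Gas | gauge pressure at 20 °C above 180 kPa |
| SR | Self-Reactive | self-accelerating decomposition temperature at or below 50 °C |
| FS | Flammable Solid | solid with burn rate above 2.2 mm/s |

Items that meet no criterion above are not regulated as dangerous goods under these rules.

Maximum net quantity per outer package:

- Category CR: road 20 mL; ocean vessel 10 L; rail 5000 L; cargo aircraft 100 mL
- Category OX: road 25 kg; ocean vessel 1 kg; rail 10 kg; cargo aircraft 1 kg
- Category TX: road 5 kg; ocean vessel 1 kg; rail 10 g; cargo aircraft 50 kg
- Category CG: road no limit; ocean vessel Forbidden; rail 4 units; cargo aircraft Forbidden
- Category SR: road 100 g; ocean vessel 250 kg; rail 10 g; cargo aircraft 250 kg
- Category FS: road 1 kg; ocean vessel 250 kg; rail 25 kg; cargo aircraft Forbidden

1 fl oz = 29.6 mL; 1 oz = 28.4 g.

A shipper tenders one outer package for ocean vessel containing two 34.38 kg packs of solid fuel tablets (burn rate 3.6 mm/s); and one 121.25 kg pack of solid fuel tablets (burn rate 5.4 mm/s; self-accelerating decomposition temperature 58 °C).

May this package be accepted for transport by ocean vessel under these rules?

Yes

Burn rate 3.6 mm/s meets the Category FS criterion (Flammable Solid), so the solid fuel tablets are Category FS.
Burn rate 5.4 mm/s meets the Category FS criterion (Flammable Solid), so the solid fuel tablets are Category FS.
Category FS net quantity: (two 34.38 kg packs = 68.76 kg) + 121.25 kg = 190.01 kg.
That is within the Category FS ocean vessel limit of 250 kg.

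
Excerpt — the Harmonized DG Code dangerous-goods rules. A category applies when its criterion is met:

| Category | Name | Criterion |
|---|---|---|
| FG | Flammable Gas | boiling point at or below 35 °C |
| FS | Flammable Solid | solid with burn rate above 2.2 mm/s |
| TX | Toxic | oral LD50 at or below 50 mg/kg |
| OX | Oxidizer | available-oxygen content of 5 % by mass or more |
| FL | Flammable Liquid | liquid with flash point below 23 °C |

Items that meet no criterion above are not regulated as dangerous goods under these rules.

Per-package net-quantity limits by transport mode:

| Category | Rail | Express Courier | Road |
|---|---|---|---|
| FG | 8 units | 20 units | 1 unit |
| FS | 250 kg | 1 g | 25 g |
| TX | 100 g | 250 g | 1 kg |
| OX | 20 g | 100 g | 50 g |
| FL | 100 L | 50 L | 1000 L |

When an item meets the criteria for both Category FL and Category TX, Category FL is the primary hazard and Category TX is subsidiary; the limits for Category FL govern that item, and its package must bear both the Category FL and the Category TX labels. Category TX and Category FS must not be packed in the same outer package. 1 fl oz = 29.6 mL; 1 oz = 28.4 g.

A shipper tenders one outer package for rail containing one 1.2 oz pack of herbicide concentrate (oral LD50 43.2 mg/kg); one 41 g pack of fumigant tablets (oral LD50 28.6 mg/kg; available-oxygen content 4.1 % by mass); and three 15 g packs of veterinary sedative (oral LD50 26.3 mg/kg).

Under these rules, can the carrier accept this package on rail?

Herbicide concentrate: oral LD50 43.2 mg/kg ≤ 50 mg/kg → Category TX (Toxic).
With oral LD50 28.6 mg/kg (≤ 50 mg/kg), the fumigant tablets fall in Category TX.
Veterinary sedative: oral LD50 26.3 mg/kg ≤ 50 mg/kg → Category TX (Toxic).
Total Category TX: (one 1.2 oz pack = 34.08 g) + 41 g + (three 15 g packs = 45 g) = 120.08 g.
120.08 g > 100 g (rail limit, Category TX) — over the limit.

No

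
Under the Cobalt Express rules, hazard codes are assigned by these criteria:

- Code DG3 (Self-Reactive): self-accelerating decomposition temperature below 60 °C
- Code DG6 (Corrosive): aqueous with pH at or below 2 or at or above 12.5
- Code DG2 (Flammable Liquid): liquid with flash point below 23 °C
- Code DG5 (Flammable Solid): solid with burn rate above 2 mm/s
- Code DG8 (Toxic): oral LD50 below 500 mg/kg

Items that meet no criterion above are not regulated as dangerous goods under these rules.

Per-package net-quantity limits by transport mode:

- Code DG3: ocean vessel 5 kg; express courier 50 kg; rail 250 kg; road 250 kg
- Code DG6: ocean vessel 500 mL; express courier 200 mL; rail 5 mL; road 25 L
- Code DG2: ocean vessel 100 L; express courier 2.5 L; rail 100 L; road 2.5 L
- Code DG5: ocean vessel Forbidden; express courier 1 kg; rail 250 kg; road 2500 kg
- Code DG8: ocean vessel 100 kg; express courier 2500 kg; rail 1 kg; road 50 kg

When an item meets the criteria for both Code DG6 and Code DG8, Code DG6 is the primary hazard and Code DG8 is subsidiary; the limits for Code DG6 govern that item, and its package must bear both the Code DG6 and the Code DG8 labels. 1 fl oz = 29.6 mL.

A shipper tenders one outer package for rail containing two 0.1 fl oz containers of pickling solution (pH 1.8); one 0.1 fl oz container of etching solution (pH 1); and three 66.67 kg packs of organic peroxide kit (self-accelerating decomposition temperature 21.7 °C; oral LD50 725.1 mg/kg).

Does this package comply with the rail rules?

The pickling solution has pH 1.8, which is ≤ 2, so it is Code DG6 (Corrosive).
pH 1 meets the Code DG6 criterion (Corrosive), so the etching solution is Code DG6.
Self-accelerating decomposition temperature 21.7 °C meets the Code DG3 criterion (Self-Reactive), so the organic peroxide kit is Code DG3.
Total Code DG6: (two 0.1 fl oz containers = 5.92 mL) + (one 0.1 fl oz container = 2.96 mL) = 8.88 mL.
That exceeds the Code DG6 rail limit of 5 mL.
Code DG3 quantity: three 66.67 kg packs = 200.01 kg.
200.01 kg ≤ 250 kg (rail limit, Code DG3) — within limit.

No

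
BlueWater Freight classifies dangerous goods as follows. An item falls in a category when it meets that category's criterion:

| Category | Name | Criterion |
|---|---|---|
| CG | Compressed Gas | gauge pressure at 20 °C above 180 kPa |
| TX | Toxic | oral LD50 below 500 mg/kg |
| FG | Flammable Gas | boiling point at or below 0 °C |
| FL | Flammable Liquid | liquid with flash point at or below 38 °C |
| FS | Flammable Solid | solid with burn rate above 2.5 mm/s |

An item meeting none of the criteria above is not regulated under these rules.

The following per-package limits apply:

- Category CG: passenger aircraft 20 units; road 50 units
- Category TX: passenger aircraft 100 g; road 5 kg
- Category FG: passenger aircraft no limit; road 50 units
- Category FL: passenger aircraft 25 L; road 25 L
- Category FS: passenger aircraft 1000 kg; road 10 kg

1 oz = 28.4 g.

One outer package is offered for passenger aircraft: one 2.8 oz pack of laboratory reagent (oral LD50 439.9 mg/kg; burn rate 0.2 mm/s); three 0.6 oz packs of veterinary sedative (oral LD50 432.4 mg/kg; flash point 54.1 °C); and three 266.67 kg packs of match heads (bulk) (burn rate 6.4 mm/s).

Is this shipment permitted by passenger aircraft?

Laboratory reagent: oral LD50 439.9 mg/kg < 500 mg/kg → Category TX (Toxic).
The veterinary sedative has oral LD50 432.4 mg/kg, which is < 500 mg/kg, so it is Category TX (Toxic).
The match heads (bulk) have burn rate 6.4 mm/s, which is > 2.5 mm/s, so they are Category FS (Flammable Solid).
Category TX net quantity: (one 2.8 oz pack = 79.52 g) + (three 0.6 oz packs = 51.12 g) = 130.64 g.
130.64 g > 100 g (passenger aircraft limit, Category TX) — over the limit.
Category FS quantity: three 266.67 kg packs = 800.01 kg.
800.01 kg ≤ 1000 kg (passenger aircraft limit, Category FS) — within limit.

No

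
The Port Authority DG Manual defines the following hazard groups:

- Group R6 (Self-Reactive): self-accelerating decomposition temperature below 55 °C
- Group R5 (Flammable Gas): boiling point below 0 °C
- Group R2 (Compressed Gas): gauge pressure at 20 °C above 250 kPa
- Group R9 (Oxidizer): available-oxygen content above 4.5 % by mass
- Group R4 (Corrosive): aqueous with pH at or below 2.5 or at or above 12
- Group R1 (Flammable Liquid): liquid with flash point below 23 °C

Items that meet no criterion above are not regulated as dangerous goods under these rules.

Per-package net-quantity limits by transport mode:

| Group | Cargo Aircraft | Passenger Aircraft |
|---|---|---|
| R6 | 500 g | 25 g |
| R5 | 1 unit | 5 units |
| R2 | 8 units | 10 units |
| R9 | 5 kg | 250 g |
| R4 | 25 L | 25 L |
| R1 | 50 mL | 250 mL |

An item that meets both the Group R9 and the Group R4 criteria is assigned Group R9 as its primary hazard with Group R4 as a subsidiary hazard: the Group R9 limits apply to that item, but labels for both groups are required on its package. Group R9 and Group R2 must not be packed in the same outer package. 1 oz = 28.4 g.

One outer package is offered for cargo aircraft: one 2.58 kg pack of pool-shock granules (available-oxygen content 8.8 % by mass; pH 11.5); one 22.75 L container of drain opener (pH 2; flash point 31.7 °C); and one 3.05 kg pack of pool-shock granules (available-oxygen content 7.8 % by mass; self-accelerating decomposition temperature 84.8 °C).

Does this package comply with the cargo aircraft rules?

No

Available-oxygen content 8.8 % by mass meets the Group R9 criterion (Oxidizer), so the pool-shock granules are Group R9.
With pH 2 (≤ 2.5), the drain opener falls in Group R4.
With available-oxygen content 7.8 % by mass (> 4.5 % by mass), the pool-shock granules fall in Group R9.
Total Group R9: 2.58 kg + 3.05 kg = 5.63 kg.
5.63 kg exceeds the cargo aircraft limit of 5 kg for Group R9.
Group R4 quantity: 22.75 L.
22.75 L ≤ 25 L (cargo aircraft limit, Group R4) — within limit.
The segregation rule (Group R9 with Group R2) does not apply to Group R9 with Group R4.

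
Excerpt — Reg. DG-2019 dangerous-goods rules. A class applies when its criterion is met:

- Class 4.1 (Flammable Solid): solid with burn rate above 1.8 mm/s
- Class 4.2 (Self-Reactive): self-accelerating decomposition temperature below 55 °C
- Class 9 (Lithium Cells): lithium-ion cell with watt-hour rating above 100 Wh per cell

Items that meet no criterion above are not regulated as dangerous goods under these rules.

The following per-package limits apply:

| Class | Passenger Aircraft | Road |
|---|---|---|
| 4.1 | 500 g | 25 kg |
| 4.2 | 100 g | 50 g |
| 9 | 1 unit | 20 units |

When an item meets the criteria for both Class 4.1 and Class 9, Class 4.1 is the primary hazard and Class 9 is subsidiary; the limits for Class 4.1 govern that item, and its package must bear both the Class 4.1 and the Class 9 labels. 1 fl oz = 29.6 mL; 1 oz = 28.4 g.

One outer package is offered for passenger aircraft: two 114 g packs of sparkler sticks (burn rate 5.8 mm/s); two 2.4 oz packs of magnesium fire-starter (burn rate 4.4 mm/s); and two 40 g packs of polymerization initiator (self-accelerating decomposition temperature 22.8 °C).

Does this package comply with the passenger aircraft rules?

With burn rate 5.8 mm/s (> 1.8 mm/s), the sparkler sticks fall in Class 4.1.
Magnesium fire-starter: burn rate 4.4 mm/s > 1.8 mm/s → Class 4.1 (Flammable Solid).
Self-accelerating decomposition temperature 22.8 °C meets the Class 4.2 criterion (Self-Reactive), so the polymerization initiator is Class 4.2.
Total Class 4.1: (two 114 g packs = 228 g) + (two 2.4 oz packs = 136.32 g) = 364.32 g.
364.32 g ≤ 500 g (passenger aircraft limit, Class 4.1) — within limit.
Class 4.2 quantity: two 40 g packs = 80 g.
That is within the Class 4.2 passenger aircraft limit of 100 g.
Every hazard class is within its passenger aircraft limit and no segregation rule is violated.

Yes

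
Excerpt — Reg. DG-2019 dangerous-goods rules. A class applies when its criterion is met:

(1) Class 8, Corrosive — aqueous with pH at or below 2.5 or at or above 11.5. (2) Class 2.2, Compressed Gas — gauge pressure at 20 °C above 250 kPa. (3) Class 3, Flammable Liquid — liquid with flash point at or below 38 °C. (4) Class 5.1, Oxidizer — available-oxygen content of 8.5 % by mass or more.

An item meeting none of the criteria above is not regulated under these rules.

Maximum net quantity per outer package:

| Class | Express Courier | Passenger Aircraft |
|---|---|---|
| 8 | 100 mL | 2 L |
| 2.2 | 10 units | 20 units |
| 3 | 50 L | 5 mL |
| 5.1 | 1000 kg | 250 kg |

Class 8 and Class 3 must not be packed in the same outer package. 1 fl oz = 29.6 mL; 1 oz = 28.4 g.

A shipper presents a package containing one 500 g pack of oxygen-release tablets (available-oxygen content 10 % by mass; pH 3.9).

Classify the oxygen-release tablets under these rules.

Available-oxygen content 10 % by mass meets the Class 5.1 criterion (Oxidizer), so the oxygen-release tablets are Class 5.1.

Class 5.1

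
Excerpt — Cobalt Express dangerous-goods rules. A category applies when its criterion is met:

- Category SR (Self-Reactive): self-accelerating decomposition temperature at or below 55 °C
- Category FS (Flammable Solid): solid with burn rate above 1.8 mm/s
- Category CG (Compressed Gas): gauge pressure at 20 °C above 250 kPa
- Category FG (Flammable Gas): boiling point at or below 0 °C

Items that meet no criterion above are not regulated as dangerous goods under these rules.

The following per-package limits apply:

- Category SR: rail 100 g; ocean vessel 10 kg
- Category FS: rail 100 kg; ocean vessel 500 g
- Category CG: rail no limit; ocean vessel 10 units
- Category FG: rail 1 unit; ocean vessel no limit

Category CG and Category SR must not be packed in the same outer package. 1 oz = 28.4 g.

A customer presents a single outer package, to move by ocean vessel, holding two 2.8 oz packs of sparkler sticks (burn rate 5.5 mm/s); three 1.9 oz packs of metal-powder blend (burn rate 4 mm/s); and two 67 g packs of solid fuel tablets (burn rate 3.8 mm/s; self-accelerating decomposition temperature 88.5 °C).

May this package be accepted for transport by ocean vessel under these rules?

Yes

The sparkler sticks have burn rate 5.5 mm/s, which is > 1.8 mm/s, so they are Category FS (Flammable Solid).
With burn rate 4 mm/s (> 1.8 mm/s), the metal-powder blend falls in Category FS.
Solid fuel tablets: burn rate 3.8 mm/s > 1.8 mm/s → Category FS (Flammable Solid).
Category FS net quantity: (two 2.8 oz packs = 159.04 g) + (three 1.9 oz packs = 161.88 g) + (two 67 g packs = 134 g) = 454.92 g.
That is within the Category FS ocean vessel limit of 500 g.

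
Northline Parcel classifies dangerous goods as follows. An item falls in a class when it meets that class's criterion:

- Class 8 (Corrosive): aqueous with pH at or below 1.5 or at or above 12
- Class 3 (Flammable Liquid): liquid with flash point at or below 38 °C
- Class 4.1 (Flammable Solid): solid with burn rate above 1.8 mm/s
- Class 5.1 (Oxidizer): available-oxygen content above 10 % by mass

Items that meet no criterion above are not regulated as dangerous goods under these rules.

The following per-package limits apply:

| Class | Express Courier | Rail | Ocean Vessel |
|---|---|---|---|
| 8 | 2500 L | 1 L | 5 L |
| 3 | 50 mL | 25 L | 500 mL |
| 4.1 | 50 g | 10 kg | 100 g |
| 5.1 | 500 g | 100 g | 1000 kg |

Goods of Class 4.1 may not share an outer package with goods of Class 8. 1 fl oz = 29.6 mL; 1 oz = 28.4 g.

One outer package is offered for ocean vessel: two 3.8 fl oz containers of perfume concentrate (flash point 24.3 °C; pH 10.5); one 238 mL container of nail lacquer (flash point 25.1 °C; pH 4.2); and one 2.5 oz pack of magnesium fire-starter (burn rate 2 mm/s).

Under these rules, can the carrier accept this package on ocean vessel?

Perfume concentrate: flash point 24.3 °C ≤ 38 °C → Class 3 (Flammable Liquid).
With flash point 25.1 °C (≤ 38 °C), the nail lacquer falls in Class 3.
Burn rate 2 mm/s meets the Class 4.1 criterion (Flammable Solid), so the magnesium fire-starter is Class 4.1.
Class 4.1 quantity: one 2.5 oz pack = 71 g.
That is within the Class 4.1 ocean vessel limit of 100 g.
Total Class 3: (two 3.8 fl oz containers = 224.96 mL) + 238 mL = 462.96 mL.
462.96 mL is within the ocean vessel limit of 500 mL for Class 3.
The segregation rule (Class 4.1 with Class 8) does not apply to Class 4.1 with Class 3.
Every hazard class is within its ocean vessel limit and no segregation rule is violated.

Yes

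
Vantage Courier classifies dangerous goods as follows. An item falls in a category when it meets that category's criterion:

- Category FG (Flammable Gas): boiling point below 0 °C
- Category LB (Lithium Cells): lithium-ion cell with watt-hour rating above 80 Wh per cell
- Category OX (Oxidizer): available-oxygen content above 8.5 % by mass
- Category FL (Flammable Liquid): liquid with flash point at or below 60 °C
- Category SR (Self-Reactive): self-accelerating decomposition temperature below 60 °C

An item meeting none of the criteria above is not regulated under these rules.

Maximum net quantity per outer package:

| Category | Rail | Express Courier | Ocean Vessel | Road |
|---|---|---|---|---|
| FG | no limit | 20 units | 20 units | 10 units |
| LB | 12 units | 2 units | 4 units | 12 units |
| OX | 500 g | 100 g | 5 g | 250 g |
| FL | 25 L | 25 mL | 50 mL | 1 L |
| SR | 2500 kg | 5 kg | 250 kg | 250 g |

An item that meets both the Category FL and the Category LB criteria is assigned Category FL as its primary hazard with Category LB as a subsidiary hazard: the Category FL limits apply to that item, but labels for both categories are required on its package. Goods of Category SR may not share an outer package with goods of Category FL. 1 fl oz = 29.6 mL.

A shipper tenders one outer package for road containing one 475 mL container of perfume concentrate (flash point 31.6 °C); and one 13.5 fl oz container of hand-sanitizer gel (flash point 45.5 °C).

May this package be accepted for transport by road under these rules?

Yes

Flash point 31.6 °C meets the Category FL criterion (Flammable Liquid), so the perfume concentrate is Category FL.
Flash point 45.5 °C meets the Category FL criterion (Flammable Liquid), so the hand-sanitizer gel is Category FL.
Total Category FL: 475 mL + (one 13.5 fl oz container = 399.6 mL) = 874.6 mL.
874.6 mL ≤ 1 L (road limit, Category FL) — within limit.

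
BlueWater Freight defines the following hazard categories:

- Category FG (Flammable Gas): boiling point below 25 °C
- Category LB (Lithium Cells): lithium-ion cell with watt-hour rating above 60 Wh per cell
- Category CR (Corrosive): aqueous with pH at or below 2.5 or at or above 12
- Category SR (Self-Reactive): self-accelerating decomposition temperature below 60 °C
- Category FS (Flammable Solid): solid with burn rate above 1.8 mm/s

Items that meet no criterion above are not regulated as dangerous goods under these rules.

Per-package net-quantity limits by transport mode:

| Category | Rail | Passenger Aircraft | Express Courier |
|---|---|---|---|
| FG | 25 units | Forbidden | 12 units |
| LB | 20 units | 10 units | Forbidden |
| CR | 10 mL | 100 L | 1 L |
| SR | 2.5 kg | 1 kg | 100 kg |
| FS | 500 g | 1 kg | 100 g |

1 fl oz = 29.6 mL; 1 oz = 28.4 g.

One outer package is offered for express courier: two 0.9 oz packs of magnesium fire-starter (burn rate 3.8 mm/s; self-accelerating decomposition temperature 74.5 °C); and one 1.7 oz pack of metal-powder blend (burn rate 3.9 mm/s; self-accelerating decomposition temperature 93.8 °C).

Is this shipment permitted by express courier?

The magnesium fire-starter has burn rate 3.8 mm/s, which is > 1.8 mm/s, so it is Category FS (Flammable Solid).
Burn rate 3.9 mm/s meets the Category FS criterion (Flammable Solid), so the metal-powder blend is Category FS.
Category FS net quantity: (two 0.9 oz packs = 51.12 g) + (one 1.7 oz pack = 48.28 g) = 99.4 g.
99.4 g is within the express courier limit of 100 g for Category FS.

Yes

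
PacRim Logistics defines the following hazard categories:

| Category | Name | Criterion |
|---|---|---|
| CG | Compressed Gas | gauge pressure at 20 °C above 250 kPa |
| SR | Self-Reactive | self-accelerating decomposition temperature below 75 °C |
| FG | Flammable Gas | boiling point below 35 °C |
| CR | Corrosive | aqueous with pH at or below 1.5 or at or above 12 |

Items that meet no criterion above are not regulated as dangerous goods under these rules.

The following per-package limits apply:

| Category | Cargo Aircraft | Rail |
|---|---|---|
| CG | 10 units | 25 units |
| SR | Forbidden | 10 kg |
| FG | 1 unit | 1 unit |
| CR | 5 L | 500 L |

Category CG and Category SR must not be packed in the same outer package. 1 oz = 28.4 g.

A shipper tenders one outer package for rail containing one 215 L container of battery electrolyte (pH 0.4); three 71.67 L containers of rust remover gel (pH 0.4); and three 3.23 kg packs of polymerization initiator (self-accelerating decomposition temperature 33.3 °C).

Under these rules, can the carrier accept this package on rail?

pH 0.4 meets the Category CR criterion (Corrosive), so the battery electrolyte is Category CR.
The rust remover gel has pH 0.4, which is ≤ 1.5, so it is Category CR (Corrosive).
The polymerization initiator has self-accelerating decomposition temperature 33.3 °C, which is < 75 °C, so it is Category SR (Self-Reactive).
Category CR net quantity: 215 L + (three 71.67 L containers = 215.01 L) = 430.01 L.
430.01 L ≤ 500 L (rail limit, Category CR) — within limit.
Category SR quantity: three 3.23 kg packs = 9.69 kg.
9.69 kg ≤ 10 kg (rail limit, Category SR) — within limit.
The segregation rule (Category CG with Category SR) does not apply to Category CR with Category SR.
Every hazard category is within its rail limit and no segregation rule is violated.

Yes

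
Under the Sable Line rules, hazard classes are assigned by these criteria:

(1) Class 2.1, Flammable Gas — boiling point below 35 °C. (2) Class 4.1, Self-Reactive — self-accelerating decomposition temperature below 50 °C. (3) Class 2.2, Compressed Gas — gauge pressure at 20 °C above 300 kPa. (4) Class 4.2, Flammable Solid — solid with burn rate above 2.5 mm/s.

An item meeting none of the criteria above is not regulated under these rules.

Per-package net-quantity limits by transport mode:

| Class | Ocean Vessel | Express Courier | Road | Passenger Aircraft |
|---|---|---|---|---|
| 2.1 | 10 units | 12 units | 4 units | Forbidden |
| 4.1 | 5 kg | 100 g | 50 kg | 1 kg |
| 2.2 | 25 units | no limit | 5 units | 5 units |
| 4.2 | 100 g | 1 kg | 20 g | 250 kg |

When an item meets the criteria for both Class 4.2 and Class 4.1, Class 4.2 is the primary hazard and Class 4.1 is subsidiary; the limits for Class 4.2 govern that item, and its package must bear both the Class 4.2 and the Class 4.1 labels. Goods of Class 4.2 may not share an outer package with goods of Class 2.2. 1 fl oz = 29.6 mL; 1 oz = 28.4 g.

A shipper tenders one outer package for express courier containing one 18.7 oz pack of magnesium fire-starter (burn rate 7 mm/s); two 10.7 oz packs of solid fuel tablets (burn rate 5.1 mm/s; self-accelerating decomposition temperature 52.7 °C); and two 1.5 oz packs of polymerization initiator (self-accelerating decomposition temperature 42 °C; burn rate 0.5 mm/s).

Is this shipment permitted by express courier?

The magnesium fire-starter has burn rate 7 mm/s, which is > 2.5 mm/s, so it is Class 4.2 (Flammable Solid).
Solid fuel tablets: burn rate 5.1 mm/s > 2.5 mm/s → Class 4.2 (Flammable Solid).
Polymerization initiator: self-accelerating decomposition temperature 42 °C < 50 °C → Class 4.1 (Self-Reactive).
Class 4.2 net quantity: (one 18.7 oz pack = 531.08 g) + (two 10.7 oz packs = 607.76 g) = 1138.84 g.
That exceeds the Class 4.2 express courier limit of 1 kg.
Class 4.1 quantity: two 1.5 oz packs = 85.2 g.
85.2 g is within the express courier limit of 100 g for Class 4.1.
The segregation rule (Class 4.2 with Class 2.2) does not apply to Class 4.2 with Class 4.1.

No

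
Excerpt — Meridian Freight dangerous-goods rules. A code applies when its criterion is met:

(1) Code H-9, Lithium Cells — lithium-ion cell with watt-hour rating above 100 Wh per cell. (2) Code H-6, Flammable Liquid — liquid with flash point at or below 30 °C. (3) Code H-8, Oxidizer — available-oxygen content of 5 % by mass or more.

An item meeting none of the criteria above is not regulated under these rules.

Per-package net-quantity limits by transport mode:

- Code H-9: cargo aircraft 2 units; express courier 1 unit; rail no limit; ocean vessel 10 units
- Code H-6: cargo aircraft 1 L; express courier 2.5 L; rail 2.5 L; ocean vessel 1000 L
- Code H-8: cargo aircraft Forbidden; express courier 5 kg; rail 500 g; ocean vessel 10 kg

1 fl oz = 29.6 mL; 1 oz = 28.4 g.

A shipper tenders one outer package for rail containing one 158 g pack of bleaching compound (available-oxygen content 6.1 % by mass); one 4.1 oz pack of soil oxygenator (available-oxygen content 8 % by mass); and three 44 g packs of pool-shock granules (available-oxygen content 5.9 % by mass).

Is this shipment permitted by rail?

Yes

Available-oxygen content 6.1 % by mass meets the Code H-8 criterion (Oxidizer), so the bleaching compound is Code H-8.
With available-oxygen content 8 % by mass (≥ 5 % by mass), the soil oxygenator falls in Code H-8.
Pool-shock granules: available-oxygen content 5.9 % by mass ≥ 5 % by mass → Code H-8 (Oxidizer).
Code H-8 net quantity: 158 g + (one 4.1 oz pack = 116.44 g) + (three 44 g packs = 132 g) = 406.44 g.
406.44 g is within the rail limit of 500 g for Code H-8.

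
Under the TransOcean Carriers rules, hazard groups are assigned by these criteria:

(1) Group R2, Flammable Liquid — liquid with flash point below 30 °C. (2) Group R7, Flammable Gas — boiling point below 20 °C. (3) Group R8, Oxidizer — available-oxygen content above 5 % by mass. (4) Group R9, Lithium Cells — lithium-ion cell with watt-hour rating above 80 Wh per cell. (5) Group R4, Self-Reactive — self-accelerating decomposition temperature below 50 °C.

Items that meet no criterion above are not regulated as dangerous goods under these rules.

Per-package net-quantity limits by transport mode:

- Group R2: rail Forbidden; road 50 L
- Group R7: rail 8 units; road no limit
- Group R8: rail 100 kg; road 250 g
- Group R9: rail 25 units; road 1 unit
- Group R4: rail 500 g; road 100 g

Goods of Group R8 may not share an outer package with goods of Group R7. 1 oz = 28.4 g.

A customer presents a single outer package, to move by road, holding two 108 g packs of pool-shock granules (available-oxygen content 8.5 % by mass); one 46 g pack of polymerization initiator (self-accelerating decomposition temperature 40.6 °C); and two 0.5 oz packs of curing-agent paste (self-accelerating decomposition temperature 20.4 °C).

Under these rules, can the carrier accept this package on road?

Yes

With available-oxygen content 8.5 % by mass (> 5 % by mass), the pool-shock granules fall in Group R8.
With self-accelerating decomposition temperature 40.6 °C (< 50 °C), the polymerization initiator falls in Group R4.
The curing-agent paste has self-accelerating decomposition temperature 20.4 °C, which is < 50 °C, so it is Group R4 (Self-Reactive).
Total Group R4: 46 g + (two 0.5 oz packs = 28.4 g) = 74.4 g.
That is within the Group R4 road limit of 100 g.
Group R8 quantity: two 108 g packs = 216 g.
216 g ≤ 250 g (road limit, Group R8) — within limit.
The segregation rule (Group R8 with Group R7) does not apply to Group R4 with Group R8.
Every hazard group is within its road limit and no segregation rule is violated.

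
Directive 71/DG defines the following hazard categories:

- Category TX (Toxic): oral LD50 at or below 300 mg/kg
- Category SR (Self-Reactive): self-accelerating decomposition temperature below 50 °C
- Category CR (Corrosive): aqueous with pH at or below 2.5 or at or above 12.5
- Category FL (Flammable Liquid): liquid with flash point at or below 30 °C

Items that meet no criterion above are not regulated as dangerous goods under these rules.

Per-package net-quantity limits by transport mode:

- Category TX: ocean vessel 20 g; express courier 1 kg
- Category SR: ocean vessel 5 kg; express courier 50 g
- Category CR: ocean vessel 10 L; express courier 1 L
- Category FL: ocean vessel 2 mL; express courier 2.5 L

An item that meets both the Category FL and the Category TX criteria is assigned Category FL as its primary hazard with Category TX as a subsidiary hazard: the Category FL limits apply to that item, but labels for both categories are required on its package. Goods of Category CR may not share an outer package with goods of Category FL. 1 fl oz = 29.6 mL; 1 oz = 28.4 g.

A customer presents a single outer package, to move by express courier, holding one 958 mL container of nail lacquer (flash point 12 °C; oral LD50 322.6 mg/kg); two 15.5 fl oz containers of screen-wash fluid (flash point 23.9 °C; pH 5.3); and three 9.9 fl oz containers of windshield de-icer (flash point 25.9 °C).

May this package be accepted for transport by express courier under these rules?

With flash point 12 °C (≤ 30 °C), the nail lacquer falls in Category FL.
Flash point 23.9 °C meets the Category FL criterion (Flammable Liquid), so the screen-wash fluid is Category FL.
With flash point 25.9 °C (≤ 30 °C), the windshield de-icer falls in Category FL.
Category FL net quantity: 958 mL + (two 15.5 fl oz containers = 917.6 mL) + (three 9.9 fl oz containers = 879.12 mL) = 2754.72 mL.
2754.72 mL > 2.5 L (express courier limit, Category FL) — over the limit.

No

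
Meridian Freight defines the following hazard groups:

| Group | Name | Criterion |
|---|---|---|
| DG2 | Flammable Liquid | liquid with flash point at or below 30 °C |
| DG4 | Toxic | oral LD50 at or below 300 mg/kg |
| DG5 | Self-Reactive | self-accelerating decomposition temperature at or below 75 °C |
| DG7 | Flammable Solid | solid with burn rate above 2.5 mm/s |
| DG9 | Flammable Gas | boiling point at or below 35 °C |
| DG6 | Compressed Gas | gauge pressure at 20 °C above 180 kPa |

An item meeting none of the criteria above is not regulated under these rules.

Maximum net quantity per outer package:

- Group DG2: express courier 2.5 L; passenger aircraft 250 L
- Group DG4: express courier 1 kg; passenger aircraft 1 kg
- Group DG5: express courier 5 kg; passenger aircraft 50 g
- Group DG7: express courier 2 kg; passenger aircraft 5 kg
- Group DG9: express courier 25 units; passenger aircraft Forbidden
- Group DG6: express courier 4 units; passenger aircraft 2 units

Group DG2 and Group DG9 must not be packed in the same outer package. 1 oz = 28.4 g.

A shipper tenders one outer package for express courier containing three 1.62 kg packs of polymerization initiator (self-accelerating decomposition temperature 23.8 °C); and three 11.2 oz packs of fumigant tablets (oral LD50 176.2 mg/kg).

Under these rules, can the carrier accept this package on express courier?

Yes

The polymerization initiator has self-accelerating decomposition temperature 23.8 °C, which is ≤ 75 °C, so it is Group DG5 (Self-Reactive).
The fumigant tablets have oral LD50 176.2 mg/kg, which is ≤ 300 mg/kg, so they are Group DG4 (Toxic).
Group DG4 quantity: three 11.2 oz packs = 954.24 g.
That is within the Group DG4 express courier limit of 1 kg.
Group DG5 quantity: three 1.62 kg packs = 4.86 kg.
That is within the Group DG5 express courier limit of 5 kg.
The segregation rule (Group DG2 with Group DG9) does not apply to Group DG4 with Group DG5.
Every hazard group is within its express courier limit and no segregation rule is violated.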